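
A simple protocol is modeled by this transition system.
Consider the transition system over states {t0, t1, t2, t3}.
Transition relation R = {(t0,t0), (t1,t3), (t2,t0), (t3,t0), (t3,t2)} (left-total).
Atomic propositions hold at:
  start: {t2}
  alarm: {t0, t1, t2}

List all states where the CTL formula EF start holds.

EF start: least fixpoint, start Z0 = {t2}, add states with some successor in Z. Z1 = {t2, t3}; Z2 = {t1, t2, t3}; fixed.
Sat(EF start) = {t1, t2, t3}

{t1, t2, t3}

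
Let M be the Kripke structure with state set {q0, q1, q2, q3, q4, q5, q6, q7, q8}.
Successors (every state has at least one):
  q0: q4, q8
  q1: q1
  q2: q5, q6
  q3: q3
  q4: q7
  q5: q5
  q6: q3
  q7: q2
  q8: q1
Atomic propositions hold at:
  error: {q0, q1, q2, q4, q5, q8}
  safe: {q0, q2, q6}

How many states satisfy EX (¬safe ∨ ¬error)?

Sat(¬safe) = {q1, q3, q4, q5, q7, q8}
Sat(¬error) = {q3, q6, q7}
Sat(¬safe ∨ ¬error) = {q1, q3, q4, q5, q6, q7, q8}
Sat(EX (¬safe ∨ ¬error)) = {s : some successor in {q1, q3, q4, q5, q6, q7, q8}} = {q0, q1, q2, q3, q4, q5, q6, q8}
|Sat(EX (¬safe ∨ ¬error))| = |{q0, q1, q2, q3, q4, q5, q6, q8}| = 8.

8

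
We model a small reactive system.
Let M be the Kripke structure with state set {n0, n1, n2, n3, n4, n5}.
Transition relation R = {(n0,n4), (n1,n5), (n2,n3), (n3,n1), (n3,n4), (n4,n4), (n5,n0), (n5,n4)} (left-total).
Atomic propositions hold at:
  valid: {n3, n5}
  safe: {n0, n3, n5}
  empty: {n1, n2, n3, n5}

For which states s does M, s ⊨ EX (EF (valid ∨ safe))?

{n1, n2, n3, n5}

Sat(valid ∨ safe) = {n0, n3, n5}
EF (valid ∨ safe): least fixpoint, start Z0 = {n0, n3, n5}, add states with some successor in Z. Z1 = {n0, n1, n2, n3, n5}; fixed.
Sat(EF (valid ∨ safe)) = {n0, n1, n2, n3, n5}
Sat(EX (EF (valid ∨ safe))) = {s : some successor in {n0, n1, n2, n3, n5}} = {n1, n2, n3, n5}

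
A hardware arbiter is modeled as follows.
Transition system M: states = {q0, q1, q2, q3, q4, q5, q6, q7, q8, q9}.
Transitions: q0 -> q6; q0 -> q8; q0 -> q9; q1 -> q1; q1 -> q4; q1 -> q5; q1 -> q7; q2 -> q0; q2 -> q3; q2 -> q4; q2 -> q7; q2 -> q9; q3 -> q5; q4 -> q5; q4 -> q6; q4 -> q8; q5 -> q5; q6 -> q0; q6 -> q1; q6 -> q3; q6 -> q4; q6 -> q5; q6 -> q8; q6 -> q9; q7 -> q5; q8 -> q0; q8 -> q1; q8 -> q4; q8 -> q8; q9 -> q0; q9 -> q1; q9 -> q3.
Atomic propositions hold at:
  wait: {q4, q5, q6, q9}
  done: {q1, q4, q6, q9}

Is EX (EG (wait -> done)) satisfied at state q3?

No

Sat(wait -> done) = {q0, q1, q2, q3, q4, q6, q7, q8, q9}
EG (wait -> done): greatest fixpoint, start Z0 = {q0, q1, q2, q3, q4, q6, q7, q8, q9}, keep only states in Sat with some successor in Z. Z1 = {q0, q1, q2, q4, q6, q8, q9}; fixed.
Sat(EG (wait -> done)) = {q0, q1, q2, q4, q6, q8, q9}
Sat(EX (EG (wait -> done))) = {s : some successor in {q0, q1, q2, q4, q6, q8, q9}} = {q0, q1, q2, q4, q6, q8, q9}
q3 ∉ Sat(EX (EG (wait -> done))) = {q0, q1, q2, q4, q6, q8, q9}, so the formula does not hold at q3.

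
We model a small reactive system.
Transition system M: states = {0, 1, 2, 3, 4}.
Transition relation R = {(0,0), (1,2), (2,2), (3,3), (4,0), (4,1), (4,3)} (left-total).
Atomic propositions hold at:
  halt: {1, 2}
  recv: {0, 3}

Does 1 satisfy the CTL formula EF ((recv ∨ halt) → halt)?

Sat(recv ∨ halt) = {0, 1, 2, 3}
Sat((recv ∨ halt) → halt) = {1, 2, 4}
EF ((recv ∨ halt) → halt): least fixpoint, start Z0 = {1, 2, 4}, add states with some successor in Z. Already a fixed point.
Sat(EF ((recv ∨ halt) → halt)) = {1, 2, 4}
1 ∈ Sat(EF ((recv ∨ halt) → halt)) = {1, 2, 4}, so the formula holds at 1.

Yes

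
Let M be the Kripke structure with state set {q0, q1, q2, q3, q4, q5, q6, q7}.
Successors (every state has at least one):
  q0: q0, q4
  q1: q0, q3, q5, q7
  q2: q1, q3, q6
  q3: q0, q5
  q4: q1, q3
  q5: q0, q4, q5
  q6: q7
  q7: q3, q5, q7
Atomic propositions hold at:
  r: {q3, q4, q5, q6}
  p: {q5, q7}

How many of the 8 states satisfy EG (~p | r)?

6

Sat(~p) = {q0, q1, q2, q3, q4, q6}
Sat(~p | r) = {q0, q1, q2, q3, q4, q5, q6}
EG (~p | r): greatest fixpoint, start Z0 = {q0, q1, q2, q3, q4, q5, q6}, keep only states in Sat with some successor in Z. Z1 = {q0, q1, q2, q3, q4, q5}; fixed.
Sat(EG (~p | r)) = {q0, q1, q2, q3, q4, q5}
|Sat(EG (~p | r))| = |{q0, q1, q2, q3, q4, q5}| = 6.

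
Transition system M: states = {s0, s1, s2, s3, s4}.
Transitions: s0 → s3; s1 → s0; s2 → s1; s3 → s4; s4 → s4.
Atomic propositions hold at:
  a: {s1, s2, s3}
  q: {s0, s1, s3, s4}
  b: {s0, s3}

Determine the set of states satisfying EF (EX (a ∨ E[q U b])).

E[q U b]: least fixpoint, start Z0 = Sat(b) = {s0, s3}, add states in Sat(q) with some successor in Z. Z1 = {s0, s1, s3}; fixed.
Sat(E[q U b]) = {s0, s1, s3}
Sat(a ∨ E[q U b]) = {s0, s1, s2, s3}
Sat(EX (a ∨ E[q U b])) = {s : some successor in {s0, s1, s2, s3}} = {s0, s1, s2}
EF (EX (a ∨ E[q U b])): least fixpoint, start Z0 = {s0, s1, s2}, add states with some successor in Z. Already a fixed point.
Sat(EF (EX (a ∨ E[q U b]))) = {s0, s1, s2}

{s0, s1, s2}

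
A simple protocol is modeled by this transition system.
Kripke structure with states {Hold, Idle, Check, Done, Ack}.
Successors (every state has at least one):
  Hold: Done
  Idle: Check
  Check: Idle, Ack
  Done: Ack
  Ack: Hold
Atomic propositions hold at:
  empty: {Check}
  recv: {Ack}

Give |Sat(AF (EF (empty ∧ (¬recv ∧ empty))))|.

Sat(¬recv) = {Hold, Idle, Check, Done}
Sat(¬recv ∧ empty) = {Check}
Sat(empty ∧ (¬recv ∧ empty)) = {Check}
EF (empty ∧ (¬recv ∧ empty)): least fixpoint, start Z0 = {Check}, add states with some successor in Z. Z1 = {Idle, Check}; fixed.
Sat(EF (empty ∧ (¬recv ∧ empty))) = {Idle, Check}
AF (EF (empty ∧ (¬recv ∧ empty))): least fixpoint, start Z0 = {Idle, Check}, add states with every successor in Z. Already a fixed point.
Sat(AF (EF (empty ∧ (¬recv ∧ empty)))) = {Idle, Check}
|Sat(AF (EF (empty ∧ (¬recv ∧ empty))))| = |{Idle, Check}| = 2.

2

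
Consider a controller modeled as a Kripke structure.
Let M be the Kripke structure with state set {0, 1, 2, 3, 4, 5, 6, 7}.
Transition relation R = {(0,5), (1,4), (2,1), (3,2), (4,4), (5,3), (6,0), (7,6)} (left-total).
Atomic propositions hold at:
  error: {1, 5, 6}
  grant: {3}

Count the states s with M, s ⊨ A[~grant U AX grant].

4

Sat(~grant) = {0, 1, 2, 4, 5, 6, 7}
Sat(AX grant) = {s : every successor in {3}} = {5}
A[~grant U AX grant]: least fixpoint, start Z0 = Sat(AX grant) = {5}, add states in Sat(~grant) with every successor in Z. Z1 = {0, 5}; Z2 = {0, 5, 6}; Z3 = {0, 5, 6, 7}; fixed.
Sat(A[~grant U AX grant]) = {0, 5, 6, 7}
|Sat(A[~grant U AX grant])| = |{0, 5, 6, 7}| = 4.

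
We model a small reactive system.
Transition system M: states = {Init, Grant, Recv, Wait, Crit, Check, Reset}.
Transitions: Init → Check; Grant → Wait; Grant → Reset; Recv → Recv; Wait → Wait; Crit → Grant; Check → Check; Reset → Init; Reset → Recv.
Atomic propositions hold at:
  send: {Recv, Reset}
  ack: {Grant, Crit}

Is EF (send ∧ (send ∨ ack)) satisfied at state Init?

Sat(send ∨ ack) = {Grant, Recv, Crit, Reset}
Sat(send ∧ (send ∨ ack)) = {Recv, Reset}
EF (send ∧ (send ∨ ack)): least fixpoint, start Z0 = {Recv, Reset}, add states with some successor in Z. Z1 = {Grant, Recv, Reset}; Z2 = {Grant, Recv, Crit, Reset}; fixed.
Sat(EF (send ∧ (send ∨ ack))) = {Grant, Recv, Crit, Reset}
Init ∉ Sat(EF (send ∧ (send ∨ ack))) = {Grant, Recv, Crit, Reset}, so the formula does not hold at Init.

No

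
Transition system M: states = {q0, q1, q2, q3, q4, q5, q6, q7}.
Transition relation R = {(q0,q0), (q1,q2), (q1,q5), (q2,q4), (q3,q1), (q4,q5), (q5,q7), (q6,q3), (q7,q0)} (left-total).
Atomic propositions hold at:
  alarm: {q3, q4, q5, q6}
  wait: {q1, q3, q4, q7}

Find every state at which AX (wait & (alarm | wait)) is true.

{q2, q3, q5, q6}

Sat(alarm | wait) = {q1, q3, q4, q5, q6, q7}
Sat(wait & (alarm | wait)) = {q1, q3, q4, q7}
Sat(AX (wait & (alarm | wait))) = {s : every successor in {q1, q3, q4, q7}} = {q2, q3, q5, q6}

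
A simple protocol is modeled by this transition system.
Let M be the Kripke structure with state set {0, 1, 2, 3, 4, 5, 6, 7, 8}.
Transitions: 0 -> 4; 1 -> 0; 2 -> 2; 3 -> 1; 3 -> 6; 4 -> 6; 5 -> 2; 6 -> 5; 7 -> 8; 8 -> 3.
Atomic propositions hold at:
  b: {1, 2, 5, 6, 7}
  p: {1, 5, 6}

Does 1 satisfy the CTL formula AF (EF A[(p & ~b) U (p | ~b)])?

Yes

Sat(~b) = {0, 3, 4, 8}
Sat(p & ~b) = ∅
Sat(p | ~b) = {0, 1, 3, 4, 5, 6, 8}
A[(p & ~b) U (p | ~b)]: least fixpoint, start Z0 = Sat((p | ~b)) = {0, 1, 3, 4, 5, 6, 8}, add states in Sat(p & ~b) with every successor in Z. Already a fixed point.
Sat(A[(p & ~b) U (p | ~b)]) = {0, 1, 3, 4, 5, 6, 8}
EF A[(p & ~b) U (p | ~b)]: least fixpoint, start Z0 = {0, 1, 3, 4, 5, 6, 8}, add states with some successor in Z. Z1 = {0, 1, 3, 4, 5, 6, 7, 8}; fixed.
Sat(EF A[(p & ~b) U (p | ~b)]) = {0, 1, 3, 4, 5, 6, 7, 8}
AF (EF A[(p & ~b) U (p | ~b)]): least fixpoint, start Z0 = {0, 1, 3, 4, 5, 6, 7, 8}, add states with every successor in Z. Already a fixed point.
Sat(AF (EF A[(p & ~b) U (p | ~b)])) = {0, 1, 3, 4, 5, 6, 7, 8}
1 ∈ Sat(AF (EF A[(p & ~b) U (p | ~b)])) = {0, 1, 3, 4, 5, 6, 7, 8}, so the formula holds at 1.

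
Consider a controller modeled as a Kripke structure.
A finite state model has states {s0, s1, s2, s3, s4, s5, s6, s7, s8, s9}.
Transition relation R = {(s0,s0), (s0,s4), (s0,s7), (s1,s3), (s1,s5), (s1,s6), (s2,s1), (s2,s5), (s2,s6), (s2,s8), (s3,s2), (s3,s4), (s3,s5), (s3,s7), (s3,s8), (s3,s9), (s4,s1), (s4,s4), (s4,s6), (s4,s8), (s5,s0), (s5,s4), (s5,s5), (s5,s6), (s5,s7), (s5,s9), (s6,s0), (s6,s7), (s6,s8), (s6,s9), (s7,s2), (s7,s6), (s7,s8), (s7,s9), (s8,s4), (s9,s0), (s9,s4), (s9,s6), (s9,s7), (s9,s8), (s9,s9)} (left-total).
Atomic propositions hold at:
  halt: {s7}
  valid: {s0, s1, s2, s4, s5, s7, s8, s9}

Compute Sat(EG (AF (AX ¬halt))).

Sat(¬halt) = {s0, s1, s2, s3, s4, s5, s6, s8, s9}
Sat(AX ¬halt) = {s : every successor in {s0, s1, s2, s3, s4, s5, s6, s8, s9}} = {s1, s2, s4, s7, s8}
AF (AX ¬halt): least fixpoint, start Z0 = {s1, s2, s4, s7, s8}, add states with every successor in Z. Already a fixed point.
Sat(AF (AX ¬halt)) = {s1, s2, s4, s7, s8}
EG (AF (AX ¬halt)): greatest fixpoint, start Z0 = {s1, s2, s4, s7, s8}, keep only states in Sat with some successor in Z. Z1 = {s2, s4, s7, s8}; fixed.
Sat(EG (AF (AX ¬halt))) = {s2, s4, s7, s8}

{s2, s4, s7, s8}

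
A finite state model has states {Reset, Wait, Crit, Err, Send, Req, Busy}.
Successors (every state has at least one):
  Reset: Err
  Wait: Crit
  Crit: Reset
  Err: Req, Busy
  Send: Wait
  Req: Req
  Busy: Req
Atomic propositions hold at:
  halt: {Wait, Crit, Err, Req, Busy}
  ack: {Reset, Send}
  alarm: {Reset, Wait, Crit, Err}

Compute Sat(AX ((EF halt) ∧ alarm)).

{Reset, Wait, Crit, Send}

EF halt: least fixpoint, start Z0 = {Wait, Crit, Err, Req, Busy}, add states with some successor in Z. Z1 = {Reset, Wait, Crit, Err, Send, Req, Busy}; fixed.
Sat(EF halt) = {Reset, Wait, Crit, Err, Send, Req, Busy}
Sat((EF halt) ∧ alarm) = {Reset, Wait, Crit, Err}
Sat(AX ((EF halt) ∧ alarm)) = {s : every successor in {Reset, Wait, Crit, Err}} = {Reset, Wait, Crit, Send}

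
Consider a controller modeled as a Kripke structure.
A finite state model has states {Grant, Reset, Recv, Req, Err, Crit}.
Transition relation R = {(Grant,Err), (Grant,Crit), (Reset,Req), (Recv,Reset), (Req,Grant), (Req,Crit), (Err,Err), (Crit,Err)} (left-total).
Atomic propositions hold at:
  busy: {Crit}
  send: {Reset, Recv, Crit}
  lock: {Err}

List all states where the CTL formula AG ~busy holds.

Sat(~busy) = {Grant, Reset, Recv, Req, Err}
AG ~busy: greatest fixpoint, start Z0 = {Grant, Reset, Recv, Req, Err}, keep only states in Sat with every successor in Z. Z1 = {Reset, Recv, Err}; Z2 = {Recv, Err}; Z3 = {Err}; fixed.
Sat(AG ~busy) = {Err}

{Err}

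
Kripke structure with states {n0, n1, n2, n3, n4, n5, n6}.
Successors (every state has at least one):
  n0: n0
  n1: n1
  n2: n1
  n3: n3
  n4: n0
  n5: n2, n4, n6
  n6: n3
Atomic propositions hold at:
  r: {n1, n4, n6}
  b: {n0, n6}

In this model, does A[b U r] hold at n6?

A[b U r]: least fixpoint, start Z0 = Sat(r) = {n1, n4, n6}, add states in Sat(b) with every successor in Z. Already a fixed point.
Sat(A[b U r]) = {n1, n4, n6}
n6 ∈ Sat(A[b U r]) = {n1, n4, n6}, so the formula holds at n6.

Yes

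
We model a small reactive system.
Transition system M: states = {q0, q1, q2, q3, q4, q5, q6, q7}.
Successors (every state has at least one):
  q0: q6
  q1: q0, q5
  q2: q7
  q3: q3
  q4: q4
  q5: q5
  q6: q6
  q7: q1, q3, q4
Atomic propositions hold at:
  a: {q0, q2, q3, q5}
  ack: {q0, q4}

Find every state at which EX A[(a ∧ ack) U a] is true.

Sat(a ∧ ack) = {q0}
A[(a ∧ ack) U a]: least fixpoint, start Z0 = Sat(a) = {q0, q2, q3, q5}, add states in Sat(a ∧ ack) with every successor in Z. Already a fixed point.
Sat(A[(a ∧ ack) U a]) = {q0, q2, q3, q5}
Sat(EX A[(a ∧ ack) U a]) = {s : some successor in {q0, q2, q3, q5}} = {q1, q3, q5, q7}

{q1, q3, q5, q7}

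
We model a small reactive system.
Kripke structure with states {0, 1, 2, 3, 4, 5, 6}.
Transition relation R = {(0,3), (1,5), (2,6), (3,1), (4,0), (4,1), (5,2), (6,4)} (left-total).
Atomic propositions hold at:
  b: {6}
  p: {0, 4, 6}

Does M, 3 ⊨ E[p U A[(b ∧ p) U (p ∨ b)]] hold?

No

Sat(b ∧ p) = {6}
Sat(p ∨ b) = {0, 4, 6}
A[(b ∧ p) U (p ∨ b)]: least fixpoint, start Z0 = Sat((p ∨ b)) = {0, 4, 6}, add states in Sat(b ∧ p) with every successor in Z. Already a fixed point.
Sat(A[(b ∧ p) U (p ∨ b)]) = {0, 4, 6}
E[p U A[(b ∧ p) U (p ∨ b)]]: least fixpoint, start Z0 = Sat(A[(b ∧ p) U (p ∨ b)]) = {0, 4, 6}, add states in Sat(p) with some successor in Z. Already a fixed point.
Sat(E[p U A[(b ∧ p) U (p ∨ b)]]) = {0, 4, 6}
3 ∉ Sat(E[p U A[(b ∧ p) U (p ∨ b)]]) = {0, 4, 6}, so the formula does not hold at 3.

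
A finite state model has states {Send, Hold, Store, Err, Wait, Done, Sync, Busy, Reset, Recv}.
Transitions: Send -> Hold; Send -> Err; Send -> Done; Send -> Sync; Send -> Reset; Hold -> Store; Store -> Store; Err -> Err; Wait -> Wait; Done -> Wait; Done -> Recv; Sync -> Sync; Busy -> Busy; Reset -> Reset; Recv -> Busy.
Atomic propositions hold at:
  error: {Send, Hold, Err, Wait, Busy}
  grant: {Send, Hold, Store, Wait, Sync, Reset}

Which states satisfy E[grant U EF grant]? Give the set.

EF grant: least fixpoint, start Z0 = {Send, Hold, Store, Wait, Sync, Reset}, add states with some successor in Z. Z1 = {Send, Hold, Store, Wait, Done, Sync, Reset}; fixed.
Sat(EF grant) = {Send, Hold, Store, Wait, Done, Sync, Reset}
E[grant U EF grant]: least fixpoint, start Z0 = Sat(EF grant) = {Send, Hold, Store, Wait, Done, Sync, Reset}, add states in Sat(grant) with some successor in Z. Already a fixed point.
Sat(E[grant U EF grant]) = {Send, Hold, Store, Wait, Done, Sync, Reset}

{Send, Hold, Store, Wait, Done, Sync, Reset}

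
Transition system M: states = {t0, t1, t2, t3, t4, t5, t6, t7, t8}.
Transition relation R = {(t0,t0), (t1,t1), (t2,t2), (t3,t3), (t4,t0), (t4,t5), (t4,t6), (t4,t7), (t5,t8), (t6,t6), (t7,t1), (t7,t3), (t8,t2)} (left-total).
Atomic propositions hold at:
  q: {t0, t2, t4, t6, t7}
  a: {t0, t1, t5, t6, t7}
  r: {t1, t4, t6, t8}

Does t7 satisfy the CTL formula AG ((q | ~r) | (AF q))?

Sat(~r) = {t0, t2, t3, t5, t7}
Sat(q | ~r) = {t0, t2, t3, t4, t5, t6, t7}
AF q: least fixpoint, start Z0 = {t0, t2, t4, t6, t7}, add states with every successor in Z. Z1 = {t0, t2, t4, t6, t7, t8}; Z2 = {t0, t2, t4, t5, t6, t7, t8}; fixed.
Sat(AF q) = {t0, t2, t4, t5, t6, t7, t8}
Sat((q | ~r) | (AF q)) = {t0, t2, t3, t4, t5, t6, t7, t8}
AG ((q | ~r) | (AF q)): greatest fixpoint, start Z0 = {t0, t2, t3, t4, t5, t6, t7, t8}, keep only states in Sat with every successor in Z. Z1 = {t0, t2, t3, t4, t5, t6, t8}; Z2 = {t0, t2, t3, t5, t6, t8}; fixed.
Sat(AG ((q | ~r) | (AF q))) = {t0, t2, t3, t5, t6, t8}
t7 ∉ Sat(AG ((q | ~r) | (AF q))) = {t0, t2, t3, t5, t6, t8}, so the formula does not hold at t7.

No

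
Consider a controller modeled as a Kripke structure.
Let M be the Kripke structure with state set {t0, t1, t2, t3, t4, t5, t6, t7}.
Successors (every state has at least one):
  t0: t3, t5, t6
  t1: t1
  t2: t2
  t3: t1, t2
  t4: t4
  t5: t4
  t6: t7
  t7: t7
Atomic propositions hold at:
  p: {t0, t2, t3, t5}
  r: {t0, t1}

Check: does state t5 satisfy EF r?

No

EF r: least fixpoint, start Z0 = {t0, t1}, add states with some successor in Z. Z1 = {t0, t1, t3}; fixed.
Sat(EF r) = {t0, t1, t3}
t5 ∉ Sat(EF r) = {t0, t1, t3}, so the formula does not hold at t5.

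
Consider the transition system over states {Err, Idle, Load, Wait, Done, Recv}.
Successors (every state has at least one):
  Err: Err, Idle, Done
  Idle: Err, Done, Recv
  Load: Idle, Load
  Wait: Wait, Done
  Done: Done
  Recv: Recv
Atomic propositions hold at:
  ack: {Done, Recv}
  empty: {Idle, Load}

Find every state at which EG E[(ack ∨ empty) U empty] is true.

{Load}

Sat(ack ∨ empty) = {Idle, Load, Done, Recv}
E[(ack ∨ empty) U empty]: least fixpoint, start Z0 = Sat(empty) = {Idle, Load}, add states in Sat(ack ∨ empty) with some successor in Z. Already a fixed point.
Sat(E[(ack ∨ empty) U empty]) = {Idle, Load}
EG E[(ack ∨ empty) U empty]: greatest fixpoint, start Z0 = {Idle, Load}, keep only states in Sat with some successor in Z. Z1 = {Load}; fixed.
Sat(EG E[(ack ∨ empty) U empty]) = {Load}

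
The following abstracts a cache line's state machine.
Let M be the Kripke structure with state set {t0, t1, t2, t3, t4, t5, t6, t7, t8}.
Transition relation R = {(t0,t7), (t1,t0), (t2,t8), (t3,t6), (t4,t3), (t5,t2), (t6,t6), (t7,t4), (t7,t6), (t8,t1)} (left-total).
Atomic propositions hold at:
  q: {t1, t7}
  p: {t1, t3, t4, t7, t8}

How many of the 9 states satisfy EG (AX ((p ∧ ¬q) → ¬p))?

Sat(¬q) = {t0, t2, t3, t4, t5, t6, t8}
Sat(p ∧ ¬q) = {t3, t4, t8}
Sat(¬p) = {t0, t2, t5, t6}
Sat((p ∧ ¬q) → ¬p) = {t0, t1, t2, t5, t6, t7}
Sat(AX ((p ∧ ¬q) → ¬p)) = {s : every successor in {t0, t1, t2, t5, t6, t7}} = {t0, t1, t3, t5, t6, t8}
EG (AX ((p ∧ ¬q) → ¬p)): greatest fixpoint, start Z0 = {t0, t1, t3, t5, t6, t8}, keep only states in Sat with some successor in Z. Z1 = {t1, t3, t6, t8}; Z2 = {t3, t6, t8}; Z3 = {t3, t6}; fixed.
Sat(EG (AX ((p ∧ ¬q) → ¬p))) = {t3, t6}
|Sat(EG (AX ((p ∧ ¬q) → ¬p)))| = |{t3, t6}| = 2.

2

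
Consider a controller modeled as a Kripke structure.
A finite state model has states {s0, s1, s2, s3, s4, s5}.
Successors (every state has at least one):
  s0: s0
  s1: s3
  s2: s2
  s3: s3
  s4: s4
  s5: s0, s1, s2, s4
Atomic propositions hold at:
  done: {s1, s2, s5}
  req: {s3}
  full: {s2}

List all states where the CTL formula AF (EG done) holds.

{s2, s5}

EG done: greatest fixpoint, start Z0 = {s1, s2, s5}, keep only states in Sat with some successor in Z. Z1 = {s2, s5}; fixed.
Sat(EG done) = {s2, s5}
AF (EG done): least fixpoint, start Z0 = {s2, s5}, add states with every successor in Z. Already a fixed point.
Sat(AF (EG done)) = {s2, s5}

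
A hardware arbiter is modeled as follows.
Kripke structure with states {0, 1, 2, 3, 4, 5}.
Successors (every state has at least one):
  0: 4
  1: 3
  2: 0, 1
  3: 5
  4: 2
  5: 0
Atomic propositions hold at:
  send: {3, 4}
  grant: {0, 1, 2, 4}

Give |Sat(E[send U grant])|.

E[send U grant]: least fixpoint, start Z0 = Sat(grant) = {0, 1, 2, 4}, add states in Sat(send) with some successor in Z. Already a fixed point.
Sat(E[send U grant]) = {0, 1, 2, 4}
|Sat(E[send U grant])| = |{0, 1, 2, 4}| = 4.

4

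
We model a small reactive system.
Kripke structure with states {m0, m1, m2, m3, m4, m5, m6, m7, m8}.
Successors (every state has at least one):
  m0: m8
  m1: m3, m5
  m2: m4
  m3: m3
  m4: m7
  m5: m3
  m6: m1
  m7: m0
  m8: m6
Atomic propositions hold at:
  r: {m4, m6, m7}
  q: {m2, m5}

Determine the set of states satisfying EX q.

Sat(EX q) = {s : some successor in {m2, m5}} = {m1}

{m1}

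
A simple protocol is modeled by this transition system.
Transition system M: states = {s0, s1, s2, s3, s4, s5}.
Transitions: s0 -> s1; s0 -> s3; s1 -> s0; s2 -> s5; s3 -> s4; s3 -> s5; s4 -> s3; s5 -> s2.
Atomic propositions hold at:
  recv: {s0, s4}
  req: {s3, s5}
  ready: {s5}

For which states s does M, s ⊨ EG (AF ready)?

AF ready: least fixpoint, start Z0 = {s5}, add states with every successor in Z. Z1 = {s2, s5}; fixed.
Sat(AF ready) = {s2, s5}
EG (AF ready): greatest fixpoint, start Z0 = {s2, s5}, keep only states in Sat with some successor in Z. Already a fixed point.
Sat(EG (AF ready)) = {s2, s5}

{s2, s5}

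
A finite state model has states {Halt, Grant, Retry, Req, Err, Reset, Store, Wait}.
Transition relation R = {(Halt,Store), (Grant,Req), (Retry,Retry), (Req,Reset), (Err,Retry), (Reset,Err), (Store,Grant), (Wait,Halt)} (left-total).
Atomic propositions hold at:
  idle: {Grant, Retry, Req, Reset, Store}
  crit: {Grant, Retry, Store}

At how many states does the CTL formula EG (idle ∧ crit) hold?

1

Sat(idle ∧ crit) = {Grant, Retry, Store}
EG (idle ∧ crit): greatest fixpoint, start Z0 = {Grant, Retry, Store}, keep only states in Sat with some successor in Z. Z1 = {Retry, Store}; Z2 = {Retry}; fixed.
Sat(EG (idle ∧ crit)) = {Retry}
|Sat(EG (idle ∧ crit))| = |{Retry}| = 1.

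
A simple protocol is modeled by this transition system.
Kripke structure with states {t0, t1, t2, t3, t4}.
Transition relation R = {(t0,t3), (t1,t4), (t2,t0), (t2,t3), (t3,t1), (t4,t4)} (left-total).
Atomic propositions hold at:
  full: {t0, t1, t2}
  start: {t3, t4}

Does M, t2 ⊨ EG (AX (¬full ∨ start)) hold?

No

Sat(¬full) = {t3, t4}
Sat(¬full ∨ start) = {t3, t4}
Sat(AX (¬full ∨ start)) = {s : every successor in {t3, t4}} = {t0, t1, t4}
EG (AX (¬full ∨ start)): greatest fixpoint, start Z0 = {t0, t1, t4}, keep only states in Sat with some successor in Z. Z1 = {t1, t4}; fixed.
Sat(EG (AX (¬full ∨ start))) = {t1, t4}
t2 ∉ Sat(EG (AX (¬full ∨ start))) = {t1, t4}, so the formula does not hold at t2.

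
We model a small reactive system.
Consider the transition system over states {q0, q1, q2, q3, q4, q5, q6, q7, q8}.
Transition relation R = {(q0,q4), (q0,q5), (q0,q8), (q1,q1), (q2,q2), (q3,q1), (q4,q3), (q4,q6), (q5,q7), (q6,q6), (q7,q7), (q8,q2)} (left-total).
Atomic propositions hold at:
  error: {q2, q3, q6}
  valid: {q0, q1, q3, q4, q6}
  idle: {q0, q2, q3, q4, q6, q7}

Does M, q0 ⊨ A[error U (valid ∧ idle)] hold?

Yes

Sat(valid ∧ idle) = {q0, q3, q4, q6}
A[error U (valid ∧ idle)]: least fixpoint, start Z0 = Sat((valid ∧ idle)) = {q0, q3, q4, q6}, add states in Sat(error) with every successor in Z. Already a fixed point.
Sat(A[error U (valid ∧ idle)]) = {q0, q3, q4, q6}
q0 ∈ Sat(A[error U (valid ∧ idle)]) = {q0, q3, q4, q6}, so the formula holds at q0.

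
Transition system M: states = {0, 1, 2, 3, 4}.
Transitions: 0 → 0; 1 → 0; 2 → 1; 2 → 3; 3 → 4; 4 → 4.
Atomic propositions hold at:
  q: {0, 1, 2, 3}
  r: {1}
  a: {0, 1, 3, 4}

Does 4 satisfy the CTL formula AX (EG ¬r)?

Yes

Sat(¬r) = {0, 2, 3, 4}
EG ¬r: greatest fixpoint, start Z0 = {0, 2, 3, 4}, keep only states in Sat with some successor in Z. Already a fixed point.
Sat(EG ¬r) = {0, 2, 3, 4}
Sat(AX (EG ¬r)) = {s : every successor in {0, 2, 3, 4}} = {0, 1, 3, 4}
4 ∈ Sat(AX (EG ¬r)) = {0, 1, 3, 4}, so the formula holds at 4.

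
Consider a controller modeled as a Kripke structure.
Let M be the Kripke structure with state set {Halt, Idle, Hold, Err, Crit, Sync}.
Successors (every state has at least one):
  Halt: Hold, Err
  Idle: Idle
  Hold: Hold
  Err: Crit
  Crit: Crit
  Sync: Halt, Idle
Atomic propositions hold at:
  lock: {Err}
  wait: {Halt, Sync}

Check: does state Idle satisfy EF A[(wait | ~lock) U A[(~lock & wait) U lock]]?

No

Sat(~lock) = {Halt, Idle, Hold, Crit, Sync}
Sat(wait | ~lock) = {Halt, Idle, Hold, Crit, Sync}
Sat(~lock & wait) = {Halt, Sync}
A[(~lock & wait) U lock]: least fixpoint, start Z0 = Sat(lock) = {Err}, add states in Sat(~lock & wait) with every successor in Z. Already a fixed point.
Sat(A[(~lock & wait) U lock]) = {Err}
A[(wait | ~lock) U A[(~lock & wait) U lock]]: least fixpoint, start Z0 = Sat(A[(~lock & wait) U lock]) = {Err}, add states in Sat(wait | ~lock) with every successor in Z. Already a fixed point.
Sat(A[(wait | ~lock) U A[(~lock & wait) U lock]]) = {Err}
EF A[(wait | ~lock) U A[(~lock & wait) U lock]]: least fixpoint, start Z0 = {Err}, add states with some successor in Z. Z1 = {Halt, Err}; Z2 = {Halt, Err, Sync}; fixed.
Sat(EF A[(wait | ~lock) U A[(~lock & wait) U lock]]) = {Halt, Err, Sync}
Idle ∉ Sat(EF A[(wait | ~lock) U A[(~lock & wait) U lock]]) = {Halt, Err, Sync}, so the formula does not hold at Idle.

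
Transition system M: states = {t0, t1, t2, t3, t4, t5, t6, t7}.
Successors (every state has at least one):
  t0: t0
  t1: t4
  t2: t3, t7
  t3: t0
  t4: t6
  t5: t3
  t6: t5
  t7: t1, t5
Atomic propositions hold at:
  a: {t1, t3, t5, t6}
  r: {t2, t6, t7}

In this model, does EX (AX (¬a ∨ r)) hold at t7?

Sat(¬a) = {t0, t2, t4, t7}
Sat(¬a ∨ r) = {t0, t2, t4, t6, t7}
Sat(AX (¬a ∨ r)) = {s : every successor in {t0, t2, t4, t6, t7}} = {t0, t1, t3, t4}
Sat(EX (AX (¬a ∨ r))) = {s : some successor in {t0, t1, t3, t4}} = {t0, t1, t2, t3, t5, t7}
t7 ∈ Sat(EX (AX (¬a ∨ r))) = {t0, t1, t2, t3, t5, t7}, so the formula holds at t7.

Yes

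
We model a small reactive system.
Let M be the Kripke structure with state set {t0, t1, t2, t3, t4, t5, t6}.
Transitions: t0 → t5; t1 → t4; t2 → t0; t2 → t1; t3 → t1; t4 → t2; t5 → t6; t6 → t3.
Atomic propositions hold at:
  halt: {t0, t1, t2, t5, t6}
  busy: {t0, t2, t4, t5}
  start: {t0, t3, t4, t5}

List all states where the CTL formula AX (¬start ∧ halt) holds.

{t3, t4, t5}

Sat(¬start) = {t1, t2, t6}
Sat(¬start ∧ halt) = {t1, t2, t6}
Sat(AX (¬start ∧ halt)) = {s : every successor in {t1, t2, t6}} = {t3, t4, t5}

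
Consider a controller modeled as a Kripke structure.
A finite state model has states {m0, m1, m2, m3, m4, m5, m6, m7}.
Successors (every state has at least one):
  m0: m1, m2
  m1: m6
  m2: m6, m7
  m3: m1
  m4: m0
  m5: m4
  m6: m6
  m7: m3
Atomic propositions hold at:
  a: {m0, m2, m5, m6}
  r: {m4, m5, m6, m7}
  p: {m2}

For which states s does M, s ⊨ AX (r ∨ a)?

Sat(r ∨ a) = {m0, m2, m4, m5, m6, m7}
Sat(AX (r ∨ a)) = {s : every successor in {m0, m2, m4, m5, m6, m7}} = {m1, m2, m4, m5, m6}

{m1, m2, m4, m5, m6}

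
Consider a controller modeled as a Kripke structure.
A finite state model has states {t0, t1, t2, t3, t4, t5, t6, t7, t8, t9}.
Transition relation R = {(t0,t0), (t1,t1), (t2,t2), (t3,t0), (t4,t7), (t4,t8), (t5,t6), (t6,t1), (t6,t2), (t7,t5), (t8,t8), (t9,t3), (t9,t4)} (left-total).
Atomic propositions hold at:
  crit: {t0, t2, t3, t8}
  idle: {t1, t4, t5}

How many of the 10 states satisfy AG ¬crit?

1

Sat(¬crit) = {t1, t4, t5, t6, t7, t9}
AG ¬crit: greatest fixpoint, start Z0 = {t1, t4, t5, t6, t7, t9}, keep only states in Sat with every successor in Z. Z1 = {t1, t5, t7}; Z2 = {t1, t7}; Z3 = {t1}; fixed.
Sat(AG ¬crit) = {t1}
|Sat(AG ¬crit)| = |{t1}| = 1.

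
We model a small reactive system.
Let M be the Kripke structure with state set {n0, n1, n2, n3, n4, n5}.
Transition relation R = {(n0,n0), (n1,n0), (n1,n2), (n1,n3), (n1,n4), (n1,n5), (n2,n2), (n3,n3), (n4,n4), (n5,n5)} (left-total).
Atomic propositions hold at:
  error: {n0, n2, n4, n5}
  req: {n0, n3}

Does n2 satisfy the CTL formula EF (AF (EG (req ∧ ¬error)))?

No

Sat(¬error) = {n1, n3}
Sat(req ∧ ¬error) = {n3}
EG (req ∧ ¬error): greatest fixpoint, start Z0 = {n3}, keep only states in Sat with some successor in Z. Already a fixed point.
Sat(EG (req ∧ ¬error)) = {n3}
AF (EG (req ∧ ¬error)): least fixpoint, start Z0 = {n3}, add states with every successor in Z. Already a fixed point.
Sat(AF (EG (req ∧ ¬error))) = {n3}
EF (AF (EG (req ∧ ¬error))): least fixpoint, start Z0 = {n3}, add states with some successor in Z. Z1 = {n1, n3}; fixed.
Sat(EF (AF (EG (req ∧ ¬error)))) = {n1, n3}
n2 ∉ Sat(EF (AF (EG (req ∧ ¬error)))) = {n1, n3}, so the formula does not hold at n2.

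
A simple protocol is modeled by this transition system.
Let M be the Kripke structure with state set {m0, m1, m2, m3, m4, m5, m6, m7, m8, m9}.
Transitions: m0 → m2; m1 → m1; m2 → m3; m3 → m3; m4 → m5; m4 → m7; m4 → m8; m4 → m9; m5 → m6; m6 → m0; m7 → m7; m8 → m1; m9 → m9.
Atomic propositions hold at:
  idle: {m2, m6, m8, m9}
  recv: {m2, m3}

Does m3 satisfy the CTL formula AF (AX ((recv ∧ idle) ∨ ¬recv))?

No

Sat(recv ∧ idle) = {m2}
Sat(¬recv) = {m0, m1, m4, m5, m6, m7, m8, m9}
Sat((recv ∧ idle) ∨ ¬recv) = {m0, m1, m2, m4, m5, m6, m7, m8, m9}
Sat(AX ((recv ∧ idle) ∨ ¬recv)) = {s : every successor in {m0, m1, m2, m4, m5, m6, m7, m8, m9}} = {m0, m1, m4, m5, m6, m7, m8, m9}
AF (AX ((recv ∧ idle) ∨ ¬recv)): least fixpoint, start Z0 = {m0, m1, m4, m5, m6, m7, m8, m9}, add states with every successor in Z. Already a fixed point.
Sat(AF (AX ((recv ∧ idle) ∨ ¬recv))) = {m0, m1, m4, m5, m6, m7, m8, m9}
m3 ∉ Sat(AF (AX ((recv ∧ idle) ∨ ¬recv))) = {m0, m1, m4, m5, m6, m7, m8, m9}, so the formula does not hold at m3.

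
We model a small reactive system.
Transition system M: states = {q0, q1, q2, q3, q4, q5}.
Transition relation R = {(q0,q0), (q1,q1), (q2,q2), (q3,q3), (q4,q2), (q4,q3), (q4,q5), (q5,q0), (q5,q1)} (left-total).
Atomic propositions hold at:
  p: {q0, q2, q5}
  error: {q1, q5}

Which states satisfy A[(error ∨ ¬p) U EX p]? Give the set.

Sat(¬p) = {q1, q3, q4}
Sat(error ∨ ¬p) = {q1, q3, q4, q5}
Sat(EX p) = {s : some successor in {q0, q2, q5}} = {q0, q2, q4, q5}
A[(error ∨ ¬p) U EX p]: least fixpoint, start Z0 = Sat(EX p) = {q0, q2, q4, q5}, add states in Sat(error ∨ ¬p) with every successor in Z. Already a fixed point.
Sat(A[(error ∨ ¬p) U EX p]) = {q0, q2, q4, q5}

{q0, q2, q4, q5}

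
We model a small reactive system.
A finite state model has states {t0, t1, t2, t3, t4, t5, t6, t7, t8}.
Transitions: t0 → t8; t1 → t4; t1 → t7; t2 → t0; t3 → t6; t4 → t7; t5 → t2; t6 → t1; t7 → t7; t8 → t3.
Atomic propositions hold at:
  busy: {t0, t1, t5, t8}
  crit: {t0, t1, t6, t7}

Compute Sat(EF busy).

EF busy: least fixpoint, start Z0 = {t0, t1, t5, t8}, add states with some successor in Z. Z1 = {t0, t1, t2, t5, t6, t8}; Z2 = {t0, t1, t2, t3, t5, t6, t8}; fixed.
Sat(EF busy) = {t0, t1, t2, t3, t5, t6, t8}

{t0, t1, t2, t3, t5, t6, t8}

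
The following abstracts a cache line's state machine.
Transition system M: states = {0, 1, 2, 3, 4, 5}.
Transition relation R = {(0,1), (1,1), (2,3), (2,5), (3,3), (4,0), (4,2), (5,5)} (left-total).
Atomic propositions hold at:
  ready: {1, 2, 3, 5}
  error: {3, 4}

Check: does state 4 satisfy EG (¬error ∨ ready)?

Sat(¬error) = {0, 1, 2, 5}
Sat(¬error ∨ ready) = {0, 1, 2, 3, 5}
EG (¬error ∨ ready): greatest fixpoint, start Z0 = {0, 1, 2, 3, 5}, keep only states in Sat with some successor in Z. Already a fixed point.
Sat(EG (¬error ∨ ready)) = {0, 1, 2, 3, 5}
4 ∉ Sat(EG (¬error ∨ ready)) = {0, 1, 2, 3, 5}, so the formula does not hold at 4.

No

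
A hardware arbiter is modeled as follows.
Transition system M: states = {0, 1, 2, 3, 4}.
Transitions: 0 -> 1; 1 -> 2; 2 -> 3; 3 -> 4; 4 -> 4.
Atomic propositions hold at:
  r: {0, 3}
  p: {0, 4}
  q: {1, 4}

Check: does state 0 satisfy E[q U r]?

Yes

E[q U r]: least fixpoint, start Z0 = Sat(r) = {0, 3}, add states in Sat(q) with some successor in Z. Already a fixed point.
Sat(E[q U r]) = {0, 3}
0 ∈ Sat(E[q U r]) = {0, 3}, so the formula holds at 0.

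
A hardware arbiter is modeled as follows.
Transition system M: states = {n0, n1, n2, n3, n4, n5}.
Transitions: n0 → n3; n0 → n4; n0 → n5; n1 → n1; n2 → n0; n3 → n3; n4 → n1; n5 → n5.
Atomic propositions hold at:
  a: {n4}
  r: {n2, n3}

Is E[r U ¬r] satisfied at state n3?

No

Sat(¬r) = {n0, n1, n4, n5}
E[r U ¬r]: least fixpoint, start Z0 = Sat(¬r) = {n0, n1, n4, n5}, add states in Sat(r) with some successor in Z. Z1 = {n0, n1, n2, n4, n5}; fixed.
Sat(E[r U ¬r]) = {n0, n1, n2, n4, n5}
n3 ∉ Sat(E[r U ¬r]) = {n0, n1, n2, n4, n5}, so the formula does not hold at n3.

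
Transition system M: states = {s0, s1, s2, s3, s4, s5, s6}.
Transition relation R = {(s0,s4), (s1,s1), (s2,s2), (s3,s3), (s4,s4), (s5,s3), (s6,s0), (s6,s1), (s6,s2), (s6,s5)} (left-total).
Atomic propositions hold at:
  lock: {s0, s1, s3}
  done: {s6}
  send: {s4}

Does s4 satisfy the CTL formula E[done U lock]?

No

E[done U lock]: least fixpoint, start Z0 = Sat(lock) = {s0, s1, s3}, add states in Sat(done) with some successor in Z. Z1 = {s0, s1, s3, s6}; fixed.
Sat(E[done U lock]) = {s0, s1, s3, s6}
s4 ∉ Sat(E[done U lock]) = {s0, s1, s3, s6}, so the formula does not hold at s4.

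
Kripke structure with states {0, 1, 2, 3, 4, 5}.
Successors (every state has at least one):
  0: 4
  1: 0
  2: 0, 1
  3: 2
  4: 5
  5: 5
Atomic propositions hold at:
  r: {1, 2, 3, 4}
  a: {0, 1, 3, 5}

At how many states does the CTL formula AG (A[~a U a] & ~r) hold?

1

Sat(~a) = {2, 4}
A[~a U a]: least fixpoint, start Z0 = Sat(a) = {0, 1, 3, 5}, add states in Sat(~a) with every successor in Z. Z1 = {0, 1, 2, 3, 4, 5}; fixed.
Sat(A[~a U a]) = {0, 1, 2, 3, 4, 5}
Sat(~r) = {0, 5}
Sat(A[~a U a] & ~r) = {0, 5}
AG (A[~a U a] & ~r): greatest fixpoint, start Z0 = {0, 5}, keep only states in Sat with every successor in Z. Z1 = {5}; fixed.
Sat(AG (A[~a U a] & ~r)) = {5}
|Sat(AG (A[~a U a] & ~r))| = |{5}| = 1.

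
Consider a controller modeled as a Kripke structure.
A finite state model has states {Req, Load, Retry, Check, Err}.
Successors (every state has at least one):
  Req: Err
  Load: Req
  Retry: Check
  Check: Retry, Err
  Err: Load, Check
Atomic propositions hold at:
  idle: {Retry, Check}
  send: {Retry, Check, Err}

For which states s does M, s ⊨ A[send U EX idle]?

{Retry, Check, Err}

Sat(EX idle) = {s : some successor in {Retry, Check}} = {Retry, Check, Err}
A[send U EX idle]: least fixpoint, start Z0 = Sat(EX idle) = {Retry, Check, Err}, add states in Sat(send) with every successor in Z. Already a fixed point.
Sat(A[send U EX idle]) = {Retry, Check, Err}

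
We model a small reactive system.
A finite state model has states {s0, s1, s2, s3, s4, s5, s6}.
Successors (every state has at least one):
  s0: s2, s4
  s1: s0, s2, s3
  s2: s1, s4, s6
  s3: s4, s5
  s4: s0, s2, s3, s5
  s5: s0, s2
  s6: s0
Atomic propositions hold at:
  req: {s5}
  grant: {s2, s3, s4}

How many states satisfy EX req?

Sat(EX req) = {s : some successor in {s5}} = {s3, s4}
|Sat(EX req)| = |{s3, s4}| = 2.

2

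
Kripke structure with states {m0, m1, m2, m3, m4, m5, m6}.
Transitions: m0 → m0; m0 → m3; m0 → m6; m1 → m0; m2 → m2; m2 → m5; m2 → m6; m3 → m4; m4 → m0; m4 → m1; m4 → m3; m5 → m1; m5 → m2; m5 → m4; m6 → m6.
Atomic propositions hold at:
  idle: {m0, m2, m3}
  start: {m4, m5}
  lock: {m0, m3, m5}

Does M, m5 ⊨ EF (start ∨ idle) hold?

Sat(start ∨ idle) = {m0, m2, m3, m4, m5}
EF (start ∨ idle): least fixpoint, start Z0 = {m0, m2, m3, m4, m5}, add states with some successor in Z. Z1 = {m0, m1, m2, m3, m4, m5}; fixed.
Sat(EF (start ∨ idle)) = {m0, m1, m2, m3, m4, m5}
m5 ∈ Sat(EF (start ∨ idle)) = {m0, m1, m2, m3, m4, m5}, so the formula holds at m5.

Yes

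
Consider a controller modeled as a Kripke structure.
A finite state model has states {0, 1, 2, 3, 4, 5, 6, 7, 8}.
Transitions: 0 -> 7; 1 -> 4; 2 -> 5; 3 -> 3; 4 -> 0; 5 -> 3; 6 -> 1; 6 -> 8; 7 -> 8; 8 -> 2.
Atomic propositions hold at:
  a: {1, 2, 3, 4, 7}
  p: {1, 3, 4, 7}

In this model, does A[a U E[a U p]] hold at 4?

Yes

E[a U p]: least fixpoint, start Z0 = Sat(p) = {1, 3, 4, 7}, add states in Sat(a) with some successor in Z. Already a fixed point.
Sat(E[a U p]) = {1, 3, 4, 7}
A[a U E[a U p]]: least fixpoint, start Z0 = Sat(E[a U p]) = {1, 3, 4, 7}, add states in Sat(a) with every successor in Z. Already a fixed point.
Sat(A[a U E[a U p]]) = {1, 3, 4, 7}
4 ∈ Sat(A[a U E[a U p]]) = {1, 3, 4, 7}, so the formula holds at 4.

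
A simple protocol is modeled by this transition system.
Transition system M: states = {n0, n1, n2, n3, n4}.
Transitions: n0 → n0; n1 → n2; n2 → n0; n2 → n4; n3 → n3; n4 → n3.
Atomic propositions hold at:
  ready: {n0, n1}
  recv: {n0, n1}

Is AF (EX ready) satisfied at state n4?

Sat(EX ready) = {s : some successor in {n0, n1}} = {n0, n2}
AF (EX ready): least fixpoint, start Z0 = {n0, n2}, add states with every successor in Z. Z1 = {n0, n1, n2}; fixed.
Sat(AF (EX ready)) = {n0, n1, n2}
n4 ∉ Sat(AF (EX ready)) = {n0, n1, n2}, so the formula does not hold at n4.

No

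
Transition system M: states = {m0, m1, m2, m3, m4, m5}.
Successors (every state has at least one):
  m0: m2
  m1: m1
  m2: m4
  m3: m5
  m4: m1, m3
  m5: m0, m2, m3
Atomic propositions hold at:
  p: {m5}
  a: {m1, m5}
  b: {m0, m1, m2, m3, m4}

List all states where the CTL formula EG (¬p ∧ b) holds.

{m0, m1, m2, m4}

Sat(¬p) = {m0, m1, m2, m3, m4}
Sat(¬p ∧ b) = {m0, m1, m2, m3, m4}
EG (¬p ∧ b): greatest fixpoint, start Z0 = {m0, m1, m2, m3, m4}, keep only states in Sat with some successor in Z. Z1 = {m0, m1, m2, m4}; fixed.
Sat(EG (¬p ∧ b)) = {m0, m1, m2, m4}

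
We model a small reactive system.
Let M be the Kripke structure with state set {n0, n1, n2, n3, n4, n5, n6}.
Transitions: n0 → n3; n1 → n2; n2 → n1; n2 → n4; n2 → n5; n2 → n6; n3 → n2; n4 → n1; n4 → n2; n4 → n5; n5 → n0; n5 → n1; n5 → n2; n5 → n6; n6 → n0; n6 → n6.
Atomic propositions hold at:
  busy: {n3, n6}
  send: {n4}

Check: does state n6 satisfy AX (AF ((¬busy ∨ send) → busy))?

Sat(¬busy) = {n0, n1, n2, n4, n5}
Sat(¬busy ∨ send) = {n0, n1, n2, n4, n5}
Sat((¬busy ∨ send) → busy) = {n3, n6}
AF ((¬busy ∨ send) → busy): least fixpoint, start Z0 = {n3, n6}, add states with every successor in Z. Z1 = {n0, n3, n6}; fixed.
Sat(AF ((¬busy ∨ send) → busy)) = {n0, n3, n6}
Sat(AX (AF ((¬busy ∨ send) → busy))) = {s : every successor in {n0, n3, n6}} = {n0, n6}
n6 ∈ Sat(AX (AF ((¬busy ∨ send) → busy))) = {n0, n6}, so the formula holds at n6.

Yes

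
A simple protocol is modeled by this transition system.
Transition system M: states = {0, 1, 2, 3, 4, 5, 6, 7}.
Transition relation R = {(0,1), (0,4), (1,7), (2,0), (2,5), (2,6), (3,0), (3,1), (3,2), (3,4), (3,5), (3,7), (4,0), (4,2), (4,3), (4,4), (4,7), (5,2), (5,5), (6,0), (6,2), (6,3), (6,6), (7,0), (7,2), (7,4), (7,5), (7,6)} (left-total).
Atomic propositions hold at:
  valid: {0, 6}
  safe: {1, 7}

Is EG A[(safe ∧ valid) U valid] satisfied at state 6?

Yes

Sat(safe ∧ valid) = ∅
A[(safe ∧ valid) U valid]: least fixpoint, start Z0 = Sat(valid) = {0, 6}, add states in Sat(safe ∧ valid) with every successor in Z. Already a fixed point.
Sat(A[(safe ∧ valid) U valid]) = {0, 6}
EG A[(safe ∧ valid) U valid]: greatest fixpoint, start Z0 = {0, 6}, keep only states in Sat with some successor in Z. Z1 = {6}; fixed.
Sat(EG A[(safe ∧ valid) U valid]) = {6}
6 ∈ Sat(EG A[(safe ∧ valid) U valid]) = {6}, so the formula holds at 6.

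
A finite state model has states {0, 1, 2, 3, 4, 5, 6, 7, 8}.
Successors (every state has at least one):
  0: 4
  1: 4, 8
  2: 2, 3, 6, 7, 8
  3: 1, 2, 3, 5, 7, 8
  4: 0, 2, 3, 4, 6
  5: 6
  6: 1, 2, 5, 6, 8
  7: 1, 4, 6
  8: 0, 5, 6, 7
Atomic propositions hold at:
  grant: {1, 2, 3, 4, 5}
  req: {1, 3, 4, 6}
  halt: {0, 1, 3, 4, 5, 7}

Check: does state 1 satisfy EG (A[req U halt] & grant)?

A[req U halt]: least fixpoint, start Z0 = Sat(halt) = {0, 1, 3, 4, 5, 7}, add states in Sat(req) with every successor in Z. Already a fixed point.
Sat(A[req U halt]) = {0, 1, 3, 4, 5, 7}
Sat(A[req U halt] & grant) = {1, 3, 4, 5}
EG (A[req U halt] & grant): greatest fixpoint, start Z0 = {1, 3, 4, 5}, keep only states in Sat with some successor in Z. Z1 = {1, 3, 4}; fixed.
Sat(EG (A[req U halt] & grant)) = {1, 3, 4}
1 ∈ Sat(EG (A[req U halt] & grant)) = {1, 3, 4}, so the formula holds at 1.

Yes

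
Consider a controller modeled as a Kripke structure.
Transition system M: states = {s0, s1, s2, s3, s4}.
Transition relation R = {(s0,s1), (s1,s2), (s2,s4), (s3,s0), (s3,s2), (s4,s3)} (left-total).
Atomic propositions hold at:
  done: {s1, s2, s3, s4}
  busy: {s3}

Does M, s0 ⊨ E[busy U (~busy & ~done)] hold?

Yes

Sat(~busy) = {s0, s1, s2, s4}
Sat(~done) = {s0}
Sat(~busy & ~done) = {s0}
E[busy U (~busy & ~done)]: least fixpoint, start Z0 = Sat((~busy & ~done)) = {s0}, add states in Sat(busy) with some successor in Z. Z1 = {s0, s3}; fixed.
Sat(E[busy U (~busy & ~done)]) = {s0, s3}
s0 ∈ Sat(E[busy U (~busy & ~done)]) = {s0, s3}, so the formula holds at s0.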